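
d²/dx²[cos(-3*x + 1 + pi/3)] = -9*cos(-3*x + 1 + pi/3)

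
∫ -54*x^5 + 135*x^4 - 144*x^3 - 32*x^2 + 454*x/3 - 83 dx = -9*x^6 + 27*x^5 - 36*x^4 - 32*x^3/3 + 227*x^2/3 - 83*x + C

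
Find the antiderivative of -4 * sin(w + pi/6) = 4*cos(w + pi/6) + C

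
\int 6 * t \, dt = 3*t^2 + C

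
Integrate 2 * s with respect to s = s^2 + C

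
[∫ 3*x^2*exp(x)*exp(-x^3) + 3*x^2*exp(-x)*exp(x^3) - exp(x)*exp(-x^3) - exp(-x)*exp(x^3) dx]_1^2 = -exp(-6) + exp(6)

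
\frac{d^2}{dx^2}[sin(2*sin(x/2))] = -sin(x/2)*cos(2*sin(x/2))/2 - sin(2*sin(x/2))*cos(x/2)^2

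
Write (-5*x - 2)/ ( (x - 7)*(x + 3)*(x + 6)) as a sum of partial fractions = 28/(39*(x + 6)) - 13/(30*(x + 3)) - 37/(130*(x - 7))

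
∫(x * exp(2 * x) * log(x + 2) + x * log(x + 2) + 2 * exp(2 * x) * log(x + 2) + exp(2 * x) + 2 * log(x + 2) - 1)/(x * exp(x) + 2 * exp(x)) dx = 2*log(x + 2)*sinh(x) + C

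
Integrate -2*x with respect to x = -x^2 + C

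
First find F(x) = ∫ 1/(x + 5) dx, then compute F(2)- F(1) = -log(12) + log(14)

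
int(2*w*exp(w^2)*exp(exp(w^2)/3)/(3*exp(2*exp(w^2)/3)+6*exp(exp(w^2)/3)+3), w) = exp(exp(w^2)/3)/(exp(exp(w^2)/3) + 1) + C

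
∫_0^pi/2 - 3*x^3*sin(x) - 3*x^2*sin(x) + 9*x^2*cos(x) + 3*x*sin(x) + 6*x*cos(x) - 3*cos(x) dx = 0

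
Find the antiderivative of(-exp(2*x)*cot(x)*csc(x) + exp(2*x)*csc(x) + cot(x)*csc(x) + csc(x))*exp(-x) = 2*sinh(x)*csc(x) + C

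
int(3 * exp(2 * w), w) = 3*exp(2*w)/2 + C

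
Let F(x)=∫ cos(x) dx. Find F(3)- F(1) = -sin(1) + sin(3)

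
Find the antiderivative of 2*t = t^2 + C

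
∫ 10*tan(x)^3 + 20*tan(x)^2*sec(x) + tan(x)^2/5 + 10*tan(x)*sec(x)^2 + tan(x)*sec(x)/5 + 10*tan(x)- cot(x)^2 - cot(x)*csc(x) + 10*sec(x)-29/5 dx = -5*x + 5*(tan(x) + sec(x))^2 + tan(x)/5 + cot(x) + csc(x) + sec(x)/5 + C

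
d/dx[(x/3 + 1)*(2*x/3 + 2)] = 4*x/9 + 4/3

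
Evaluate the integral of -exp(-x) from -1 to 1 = -E + exp(-1)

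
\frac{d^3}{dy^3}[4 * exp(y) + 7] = 4*exp(y)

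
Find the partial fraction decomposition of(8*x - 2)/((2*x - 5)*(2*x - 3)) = -5/(2*x - 3) + 9/(2*x - 5)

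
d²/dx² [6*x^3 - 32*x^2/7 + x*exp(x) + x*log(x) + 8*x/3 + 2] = (7*x^2*exp(x) + 252*x^2 + 14*x*exp(x) - 64*x + 7)/(7*x)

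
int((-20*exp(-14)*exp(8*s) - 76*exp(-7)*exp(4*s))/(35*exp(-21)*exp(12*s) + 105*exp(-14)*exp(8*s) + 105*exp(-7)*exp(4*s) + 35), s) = (140*exp(8*s) + 285*exp(4*s + 7) + 152*exp(14))/(35*(exp(8*s) + 2*exp(4*s + 7) + exp(14))) + C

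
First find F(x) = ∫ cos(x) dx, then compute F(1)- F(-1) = 2*sin(1)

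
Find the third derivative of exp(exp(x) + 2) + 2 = exp(x + exp(x) + 2) + 3*exp(2*x + exp(x) + 2) + exp(3*x + exp(x) + 2)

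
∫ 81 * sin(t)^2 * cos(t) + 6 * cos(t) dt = 27*sin(t)^3 + 6*sin(t) + C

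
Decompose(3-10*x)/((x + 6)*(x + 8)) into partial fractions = -83/(2*(x + 8)) + 63/(2*(x + 6))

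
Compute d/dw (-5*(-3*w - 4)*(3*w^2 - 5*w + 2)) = 135*w^2 - 30*w - 70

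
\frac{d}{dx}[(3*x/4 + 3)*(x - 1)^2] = 9*x^2/4 + 3*x - 21/4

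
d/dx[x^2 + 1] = 2*x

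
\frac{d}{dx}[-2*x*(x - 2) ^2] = -6*x^2 + 16*x - 8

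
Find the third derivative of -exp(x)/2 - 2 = -exp(x)/2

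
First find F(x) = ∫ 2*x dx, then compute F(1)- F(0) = 1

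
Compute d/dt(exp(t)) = exp(t)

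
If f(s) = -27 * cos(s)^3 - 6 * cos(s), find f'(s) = -81*sin(s)^3 + 87*sin(s)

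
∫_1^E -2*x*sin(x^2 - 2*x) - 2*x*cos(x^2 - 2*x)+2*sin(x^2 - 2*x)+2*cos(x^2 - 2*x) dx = sin(E*(2 - E)) - sin(1) - cos(1) + cos(E*(2 - E))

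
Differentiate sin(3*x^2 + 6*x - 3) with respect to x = 6*(x + 1)*cos(3*(x^2 + 2*x - 1))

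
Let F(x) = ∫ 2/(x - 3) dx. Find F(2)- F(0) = -log(18) + log(2)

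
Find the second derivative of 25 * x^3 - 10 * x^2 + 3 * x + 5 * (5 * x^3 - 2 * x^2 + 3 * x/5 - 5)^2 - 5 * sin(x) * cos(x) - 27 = 3750*x^4 - 2000*x^3 + 600*x^2 - 1422*x + 10*sin(2*x) + 918/5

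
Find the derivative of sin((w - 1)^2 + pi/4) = 2*w*cos(w^2 - 2*w + pi/4 + 1) - 2*cos(w^2 - 2*w + pi/4 + 1)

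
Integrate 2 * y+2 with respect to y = y^2 + 2*y + C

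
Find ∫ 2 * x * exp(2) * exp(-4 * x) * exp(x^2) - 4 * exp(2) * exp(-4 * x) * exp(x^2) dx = exp((x - 2)^2 - 2) + C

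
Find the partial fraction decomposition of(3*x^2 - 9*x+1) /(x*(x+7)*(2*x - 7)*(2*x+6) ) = 25/(1911*(2*x - 7)) - 211/(1176*(x + 7)) + 55/(312*(x + 3)) - 1/(294*x)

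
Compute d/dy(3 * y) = 3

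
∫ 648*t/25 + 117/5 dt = 324*t^2/25 + 117*t/5 + C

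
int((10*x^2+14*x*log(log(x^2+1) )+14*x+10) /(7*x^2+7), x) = 10*x/7 + log(x^2 + 1)*log(log(x^2 + 1)) + C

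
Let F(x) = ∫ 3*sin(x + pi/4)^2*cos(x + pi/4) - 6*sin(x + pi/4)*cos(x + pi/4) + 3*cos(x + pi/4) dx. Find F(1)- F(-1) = (-1 + sin(pi/4 + 1))^3 - (-1 + cos(pi/4 + 1))^3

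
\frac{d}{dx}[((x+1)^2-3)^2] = 4*x^3 + 12*x^2 - 8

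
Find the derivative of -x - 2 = -1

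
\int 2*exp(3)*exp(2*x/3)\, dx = 3*exp(2*x/3 + 3) + C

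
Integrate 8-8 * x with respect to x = -4*x^2 + 8*x + C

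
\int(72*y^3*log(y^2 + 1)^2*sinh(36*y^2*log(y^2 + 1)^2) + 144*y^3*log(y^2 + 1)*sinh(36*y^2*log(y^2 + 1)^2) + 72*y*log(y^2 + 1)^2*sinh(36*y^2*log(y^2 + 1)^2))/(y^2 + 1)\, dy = cosh(36*y^2*log(y^2 + 1)^2) + C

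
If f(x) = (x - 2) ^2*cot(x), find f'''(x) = -6*x^2*cot(x)^4 - 8*x^2*cot(x)^2 - 2*x^2 + 24*x*cot(x)^4 + 12*x*cot(x)^3 + 32*x*cot(x)^2 + 12*x*cot(x) + 8*x - 24*cot(x)^4 - 24*cot(x)^3 - 38*cot(x)^2 - 24*cot(x) - 14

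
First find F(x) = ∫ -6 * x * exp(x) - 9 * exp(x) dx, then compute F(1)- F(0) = 3 - 9*E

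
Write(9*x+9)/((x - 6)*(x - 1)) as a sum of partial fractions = -18/(5*(x - 1)) + 63/(5*(x - 6))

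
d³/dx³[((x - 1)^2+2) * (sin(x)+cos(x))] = x^2*sin(x) - x^2*cos(x) - 8*x*sin(x) - 4*x*cos(x) + 3*sin(x) + 9*cos(x)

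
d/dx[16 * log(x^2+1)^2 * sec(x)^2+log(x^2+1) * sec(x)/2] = (64*x^2*log(x^2 + 1)^2*sin(x)/cos(x)^2 + x^2*log(x^2 + 1)*sin(x)/cos(x) + 128*x*log(x^2 + 1)/cos(x) + 2*x + 64*log(x^2 + 1)^2*sin(x)/cos(x)^2 + log(x^2 + 1)*sin(x)/cos(x))/((2*x^2 + 2)*cos(x))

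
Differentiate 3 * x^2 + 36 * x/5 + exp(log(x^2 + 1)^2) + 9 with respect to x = (30*x^3 + 36*x^2 + 20*x*exp(log(x^2 + 1)^2)*log(x^2 + 1) + 30*x + 36)/(5*x^2 + 5)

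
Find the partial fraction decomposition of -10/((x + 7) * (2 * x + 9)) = -4/(2*x + 9) + 2/(x + 7)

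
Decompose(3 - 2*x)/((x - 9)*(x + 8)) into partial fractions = -19/(17*(x + 8)) - 15/(17*(x - 9))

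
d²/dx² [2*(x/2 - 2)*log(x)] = (x + 4)/x^2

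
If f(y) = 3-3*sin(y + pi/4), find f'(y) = -3*cos(y + pi/4)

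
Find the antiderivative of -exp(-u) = exp(-u) + C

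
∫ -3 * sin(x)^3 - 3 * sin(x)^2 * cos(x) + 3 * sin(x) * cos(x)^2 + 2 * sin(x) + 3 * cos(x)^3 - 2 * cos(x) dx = -2*sqrt(2)*sin(x + pi/4)*cos(x + pi/4)^2 + C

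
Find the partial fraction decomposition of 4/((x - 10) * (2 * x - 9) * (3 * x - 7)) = 36/(299*(3*x - 7)) - 16/(143*(2*x - 9)) + 4/(253*(x - 10))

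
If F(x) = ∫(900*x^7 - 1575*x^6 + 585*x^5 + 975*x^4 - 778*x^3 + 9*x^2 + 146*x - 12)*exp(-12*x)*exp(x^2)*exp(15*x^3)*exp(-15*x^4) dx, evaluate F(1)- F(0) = -11*exp(-11)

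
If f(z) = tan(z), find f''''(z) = 24*tan(z)^5 + 40*tan(z)^3 + 16*tan(z)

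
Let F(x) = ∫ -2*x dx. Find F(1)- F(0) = -1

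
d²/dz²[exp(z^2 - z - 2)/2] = (4*z^2 - 4*z + 3)*exp(z^2 - z - 2)/2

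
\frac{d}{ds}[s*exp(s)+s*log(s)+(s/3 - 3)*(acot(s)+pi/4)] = (12*s^3*exp(s) + 12*s^2*exp(s) + 12*s^2*log(s) + 4*s^2*acot(s) + pi*s^2 + 12*s^2 + 12*s*exp(s) - 4*s + 12*exp(s) + 12*log(s) + 4*acot(s) + pi + 48)/(12*s^2 + 12)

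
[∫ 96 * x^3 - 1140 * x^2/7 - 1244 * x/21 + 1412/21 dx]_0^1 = 22/3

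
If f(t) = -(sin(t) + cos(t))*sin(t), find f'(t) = -sqrt(2)*sin(2*t + pi/4)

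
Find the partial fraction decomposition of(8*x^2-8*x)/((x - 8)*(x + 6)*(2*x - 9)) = -24/(7*(2*x - 9)) + 8/(7*(x + 6)) + 32/(7*(x - 8))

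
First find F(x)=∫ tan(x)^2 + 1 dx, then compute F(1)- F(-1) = 2*tan(1)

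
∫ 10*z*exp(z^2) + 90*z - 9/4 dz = 45*z^2 - 9*z/4 + 5*exp(z^2) + C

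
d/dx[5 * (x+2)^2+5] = 10*x + 20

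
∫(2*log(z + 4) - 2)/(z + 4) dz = (log(z + 4) - 1)^2 + C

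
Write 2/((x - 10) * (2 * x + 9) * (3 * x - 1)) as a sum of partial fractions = -18/(841*(3*x - 1)) + 8/(841*(2*x + 9)) + 2/(841*(x - 10))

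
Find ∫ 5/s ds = 5*log(3*s) + C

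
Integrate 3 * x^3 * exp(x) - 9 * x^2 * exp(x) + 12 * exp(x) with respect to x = 3*(x - 2)^3*exp(x) + C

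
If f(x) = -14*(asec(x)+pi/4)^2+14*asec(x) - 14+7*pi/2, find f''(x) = (56*x^3*sqrt(1 - 1/x^2)*asec(x) - 28*x^3*sqrt(1 - 1/x^2) + 14*pi*x^3*sqrt(1 - 1/x^2) - 28*x^2 - 28*x*sqrt(1 - 1/x^2)*asec(x) - 7*pi*x*sqrt(1 - 1/x^2) + 14*x*sqrt(1 - 1/x^2) + 28)/(x^6 - 2*x^4 + x^2)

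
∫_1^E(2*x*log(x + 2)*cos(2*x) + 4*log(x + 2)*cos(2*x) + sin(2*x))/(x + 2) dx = log(2 + E)*sin(2*E) - log(3)*sin(2)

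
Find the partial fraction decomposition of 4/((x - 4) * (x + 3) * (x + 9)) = 2/(39*(x + 9)) - 2/(21*(x + 3)) + 4/(91*(x - 4))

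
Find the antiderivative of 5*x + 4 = 5*x^2/2 + 4*x + C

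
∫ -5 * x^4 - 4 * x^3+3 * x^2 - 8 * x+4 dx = -x^5 - x^4 + x^3 - 4*x^2 + 4*x + C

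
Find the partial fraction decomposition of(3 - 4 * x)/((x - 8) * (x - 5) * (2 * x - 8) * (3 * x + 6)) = -11/(2520*(x + 2)) - 13/(144*(x - 4)) + 17/(126*(x - 5)) - 29/(720*(x - 8))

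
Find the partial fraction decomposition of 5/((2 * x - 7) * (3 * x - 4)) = -15/(13*(3*x - 4)) + 10/(13*(2*x - 7))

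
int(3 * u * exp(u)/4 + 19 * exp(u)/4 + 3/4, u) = (3*u + 16)*(exp(u) + 1)/4 + C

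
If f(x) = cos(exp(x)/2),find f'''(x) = (exp(2*x)*sin(exp(x)/2) - 6*exp(x)*cos(exp(x)/2) - 4*sin(exp(x)/2))*exp(x)/8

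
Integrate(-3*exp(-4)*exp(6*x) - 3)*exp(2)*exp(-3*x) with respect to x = -2*sinh(3*x - 2) + C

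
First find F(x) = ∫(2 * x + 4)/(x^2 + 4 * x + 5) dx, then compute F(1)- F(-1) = -log(2) + log(10)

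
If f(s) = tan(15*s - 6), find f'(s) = 15*tan(15*s - 6)^2 + 15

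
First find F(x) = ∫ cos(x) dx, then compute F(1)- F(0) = sin(1)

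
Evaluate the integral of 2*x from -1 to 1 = 0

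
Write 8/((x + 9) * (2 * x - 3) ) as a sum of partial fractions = 16/(21*(2*x - 3)) - 8/(21*(x + 9))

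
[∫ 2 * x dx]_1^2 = 3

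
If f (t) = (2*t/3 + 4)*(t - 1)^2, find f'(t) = 2*t^2 + 16*t/3 - 22/3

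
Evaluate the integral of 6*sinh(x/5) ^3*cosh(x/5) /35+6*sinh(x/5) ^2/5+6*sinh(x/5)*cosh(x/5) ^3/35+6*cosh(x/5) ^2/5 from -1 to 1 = 6*sinh(2/5)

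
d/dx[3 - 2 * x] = -2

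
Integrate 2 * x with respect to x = x^2 + C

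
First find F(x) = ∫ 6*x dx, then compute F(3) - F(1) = 24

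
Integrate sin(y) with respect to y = -cos(y) + C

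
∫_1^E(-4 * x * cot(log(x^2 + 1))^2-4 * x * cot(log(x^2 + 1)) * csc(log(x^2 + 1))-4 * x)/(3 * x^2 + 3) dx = -2*csc(log(2))/3 - 2*cot(log(2))/3 + 2*cot(log(1 + exp(2)))/3 + 2*csc(log(1 + exp(2)))/3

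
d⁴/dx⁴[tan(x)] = 24*tan(x)^5 + 40*tan(x)^3 + 16*tan(x)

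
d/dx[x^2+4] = 2*x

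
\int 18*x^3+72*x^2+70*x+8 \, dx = 9*x^4/2 + 24*x^3 + 35*x^2 + 8*x + C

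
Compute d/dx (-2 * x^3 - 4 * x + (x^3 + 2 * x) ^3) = 9*x^8 + 42*x^6 + 60*x^4 + 18*x^2 - 4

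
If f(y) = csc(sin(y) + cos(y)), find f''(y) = (sin(2*y) - 2*sin(2*y)/sin(sqrt(2)*sin(y + pi/4))^2 - 1 + sqrt(2)*sin(y + pi/4)*cos(sqrt(2)*sin(y + pi/4))/sin(sqrt(2)*sin(y + pi/4)) + 2/sin(sqrt(2)*sin(y + pi/4))^2)/sin(sqrt(2)*sin(y + pi/4))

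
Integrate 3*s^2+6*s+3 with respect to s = s^3 + 3*s^2 + 3*s + C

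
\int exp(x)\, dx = exp(x) + C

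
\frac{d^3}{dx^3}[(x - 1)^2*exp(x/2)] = x^2*exp(x/2)/8 + 5*x*exp(x/2)/4 + 13*exp(x/2)/8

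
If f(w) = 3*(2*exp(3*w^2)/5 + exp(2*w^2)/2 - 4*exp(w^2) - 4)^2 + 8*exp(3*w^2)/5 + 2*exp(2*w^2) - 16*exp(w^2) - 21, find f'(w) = 144*w*exp(6*w^2)/25 + 12*w*exp(5*w^2) - 354*w*exp(4*w^2)/5 - 120*w*exp(3*w^2) + 152*w*exp(2*w^2) + 160*w*exp(w^2)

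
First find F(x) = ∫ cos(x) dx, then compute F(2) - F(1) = -sin(1) + sin(2)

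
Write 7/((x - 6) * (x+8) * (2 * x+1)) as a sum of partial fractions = -28/(195*(2*x + 1)) + 1/(30*(x + 8)) + 1/(26*(x - 6))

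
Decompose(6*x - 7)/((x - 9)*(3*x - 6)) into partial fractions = -5/(21*(x - 2)) + 47/(21*(x - 9))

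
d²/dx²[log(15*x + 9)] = -25/(25*x^2 + 30*x + 9)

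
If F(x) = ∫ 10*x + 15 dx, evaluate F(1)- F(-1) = 30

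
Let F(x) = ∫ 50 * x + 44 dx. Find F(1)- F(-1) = 88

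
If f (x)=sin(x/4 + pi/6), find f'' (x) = -sin(x/4 + pi/6)/16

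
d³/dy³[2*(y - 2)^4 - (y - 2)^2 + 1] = 48*y - 96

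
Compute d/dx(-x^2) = -2*x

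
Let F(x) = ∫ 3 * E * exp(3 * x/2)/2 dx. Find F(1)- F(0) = -E + exp(5/2)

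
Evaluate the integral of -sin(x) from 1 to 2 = -cos(1) + cos(2)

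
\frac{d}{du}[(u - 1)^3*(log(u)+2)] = (3*u^3*log(u) + 7*u^3 - 6*u^2*log(u) - 15*u^2 + 3*u*log(u) + 9*u - 1)/u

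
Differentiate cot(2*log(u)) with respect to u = -2/(u*sin(2*log(u))^2)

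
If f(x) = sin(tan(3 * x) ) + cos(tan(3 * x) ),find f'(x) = 3*sqrt(2)*cos(tan(3*x) + pi/4)/cos(3*x)^2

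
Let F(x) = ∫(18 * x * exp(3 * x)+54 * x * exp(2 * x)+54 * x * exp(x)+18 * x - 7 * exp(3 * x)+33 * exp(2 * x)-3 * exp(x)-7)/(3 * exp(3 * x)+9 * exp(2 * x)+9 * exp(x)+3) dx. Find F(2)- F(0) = 17/6 + 6*exp(4)/(1 + exp(2))^2 + 6*exp(2)/(1 + exp(2))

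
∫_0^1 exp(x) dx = -1 + E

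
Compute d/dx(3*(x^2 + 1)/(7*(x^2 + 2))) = 6*x/(7*x^4 + 28*x^2 + 28)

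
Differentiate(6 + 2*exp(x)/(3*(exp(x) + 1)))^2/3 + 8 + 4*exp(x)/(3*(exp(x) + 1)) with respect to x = (116*exp(2*x) + 108*exp(x))/(27*exp(3*x) + 81*exp(2*x) + 81*exp(x) + 27)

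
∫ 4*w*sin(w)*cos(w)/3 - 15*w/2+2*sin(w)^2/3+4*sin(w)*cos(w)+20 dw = -15*w^2/4 + 20*w + (2*w/3 + 2)*sin(w)^2 + C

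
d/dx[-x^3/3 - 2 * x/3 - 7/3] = -x^2 - 2/3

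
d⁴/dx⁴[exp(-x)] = exp(-x)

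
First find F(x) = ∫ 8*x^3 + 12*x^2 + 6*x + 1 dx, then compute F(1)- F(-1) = 10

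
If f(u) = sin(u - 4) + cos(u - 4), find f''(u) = -sin(u - 4) - cos(u - 4)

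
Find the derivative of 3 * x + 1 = 3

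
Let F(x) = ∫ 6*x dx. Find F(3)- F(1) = 24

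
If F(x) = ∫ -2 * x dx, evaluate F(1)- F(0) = -1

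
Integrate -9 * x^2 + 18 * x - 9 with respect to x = -3*x^3 + 9*x^2 - 9*x + C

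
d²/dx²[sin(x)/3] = -sin(x)/3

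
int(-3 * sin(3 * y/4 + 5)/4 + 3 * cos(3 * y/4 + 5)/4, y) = sqrt(2)*sin(3*y/4 + pi/4 + 5) + C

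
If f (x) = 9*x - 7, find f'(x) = 9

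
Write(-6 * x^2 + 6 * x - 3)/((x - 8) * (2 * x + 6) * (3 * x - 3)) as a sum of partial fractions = -25/(88*(x + 3)) + 1/(56*(x - 1)) - 113/(154*(x - 8))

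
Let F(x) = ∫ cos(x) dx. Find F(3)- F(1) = -sin(1) + sin(3)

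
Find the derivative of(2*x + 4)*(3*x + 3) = 12*x + 18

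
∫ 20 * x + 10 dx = 10*x^2 + 10*x + C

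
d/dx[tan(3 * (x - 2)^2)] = 6*x*tan(3*x^2 - 12*x + 12)^2 + 6*x - 12*tan(3*x^2 - 12*x + 12)^2 - 12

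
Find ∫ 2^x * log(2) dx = 2^x + C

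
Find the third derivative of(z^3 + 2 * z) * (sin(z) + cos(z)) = sqrt(2)*z*(-z^2*cos(z + pi/4) - 9*z*sin(z + pi/4) + 16*cos(z + pi/4))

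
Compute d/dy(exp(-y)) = -exp(-y)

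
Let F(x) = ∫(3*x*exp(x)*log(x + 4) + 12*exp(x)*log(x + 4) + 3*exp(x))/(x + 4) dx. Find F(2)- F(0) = -6*log(2) + 3*exp(2)*log(6)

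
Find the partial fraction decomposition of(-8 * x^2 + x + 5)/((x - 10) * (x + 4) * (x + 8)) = -515/(72*(x + 8)) + 127/(56*(x + 4)) - 785/(252*(x - 10))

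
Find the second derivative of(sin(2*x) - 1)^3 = -12*sin(2*x)^3 + 24*sin(2*x)^2 + 24*sin(2*x)*cos(2*x)^2 - 12*sin(2*x) - 24*cos(2*x)^2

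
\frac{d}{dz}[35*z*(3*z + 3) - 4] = 210*z + 105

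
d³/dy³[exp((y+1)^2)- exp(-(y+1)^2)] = (8*y^3*exp(2*y^2 + 4*y + 2) + 8*y^3 + 24*y^2*exp(2*y^2 + 4*y + 2) + 24*y^2 + 36*y*exp(2*y^2 + 4*y + 2) + 12*y + 20*exp(2*y^2 + 4*y + 2) - 4)*exp(-y^2 - 2*y - 1)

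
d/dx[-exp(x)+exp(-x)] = (-exp(2*x) - 1)*exp(-x)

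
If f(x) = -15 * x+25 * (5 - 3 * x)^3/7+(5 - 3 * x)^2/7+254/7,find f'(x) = -2025*x^2/7 + 6768*x/7 - 5760/7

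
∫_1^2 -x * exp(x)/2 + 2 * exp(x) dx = -2*E + 3*exp(2)/2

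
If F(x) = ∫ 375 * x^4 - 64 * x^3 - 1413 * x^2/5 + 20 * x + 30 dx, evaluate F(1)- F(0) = 24/5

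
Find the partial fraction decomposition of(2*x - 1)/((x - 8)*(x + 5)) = 11/(13*(x + 5)) + 15/(13*(x - 8))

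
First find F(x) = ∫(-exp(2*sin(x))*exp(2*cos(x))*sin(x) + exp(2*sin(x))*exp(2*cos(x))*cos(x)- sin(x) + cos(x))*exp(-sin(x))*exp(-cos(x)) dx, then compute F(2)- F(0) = -E - exp(-sin(2) - cos(2)) + exp(-1) + exp(cos(2) + sin(2))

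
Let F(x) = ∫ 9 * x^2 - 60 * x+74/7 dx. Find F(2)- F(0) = -524/7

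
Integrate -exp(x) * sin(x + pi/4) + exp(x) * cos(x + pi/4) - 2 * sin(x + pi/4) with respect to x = (exp(x) + 2)*cos(x + pi/4) + C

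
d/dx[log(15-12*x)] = 4/(4*x - 5)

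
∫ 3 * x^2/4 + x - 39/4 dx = x^3/4 + x^2/2 - 39*x/4 + C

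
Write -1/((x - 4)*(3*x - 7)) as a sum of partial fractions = 3/(5*(3*x - 7)) - 1/(5*(x - 4))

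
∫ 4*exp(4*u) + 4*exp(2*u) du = (exp(2*u) + 1)^2 + C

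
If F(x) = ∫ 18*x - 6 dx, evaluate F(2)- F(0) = 24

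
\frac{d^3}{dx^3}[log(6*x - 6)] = 2/(x^3 - 3*x^2 + 3*x - 1)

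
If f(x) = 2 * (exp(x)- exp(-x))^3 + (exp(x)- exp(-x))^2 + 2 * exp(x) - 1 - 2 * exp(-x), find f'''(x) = (54*exp(6*x) + 8*exp(5*x) - 4*exp(4*x) - 4*exp(2*x) - 8*exp(x) + 54)*exp(-3*x)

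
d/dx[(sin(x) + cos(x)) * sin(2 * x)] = -6*sqrt(2)*sin(x)^2*sin(x + pi/4) + 4*sin(x) + 2*cos(x)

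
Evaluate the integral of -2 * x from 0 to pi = -pi^2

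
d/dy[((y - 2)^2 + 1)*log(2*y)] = (2*y^2*log(y) + y^2 + 2*y^2*log(2) - 4*y*log(y) - 4*y - 4*y*log(2) + 5)/y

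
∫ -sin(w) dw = cos(w) + C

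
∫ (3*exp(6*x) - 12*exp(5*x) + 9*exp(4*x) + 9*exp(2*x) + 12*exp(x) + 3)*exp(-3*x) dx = ((exp(x) - 2)*exp(x) - 1)^3*exp(-3*x) + C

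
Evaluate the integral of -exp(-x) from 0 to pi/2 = -1 + exp(-pi/2)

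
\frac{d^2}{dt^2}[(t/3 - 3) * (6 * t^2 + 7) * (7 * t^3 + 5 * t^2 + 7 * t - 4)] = 420*t^4 - 2320*t^3 - 716*t^2 - 1616*t - 100/3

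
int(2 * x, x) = x^2 + C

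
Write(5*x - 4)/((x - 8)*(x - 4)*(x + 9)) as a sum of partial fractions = -49/(221*(x + 9)) - 4/(13*(x - 4)) + 9/(17*(x - 8))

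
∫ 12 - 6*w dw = -3*w^2 + 12*w + C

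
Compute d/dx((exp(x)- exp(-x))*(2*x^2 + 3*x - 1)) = (2*x^2*exp(2*x) + 2*x^2 + 7*x*exp(2*x) - x + 2*exp(2*x) - 4)*exp(-x)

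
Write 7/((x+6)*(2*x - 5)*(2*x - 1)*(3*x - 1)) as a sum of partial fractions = 189/(247*(3*x - 1)) - 7/(13*(2*x - 1)) + 7/(221*(2*x - 5)) - 7/(4199*(x + 6))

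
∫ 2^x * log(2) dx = 2^x + C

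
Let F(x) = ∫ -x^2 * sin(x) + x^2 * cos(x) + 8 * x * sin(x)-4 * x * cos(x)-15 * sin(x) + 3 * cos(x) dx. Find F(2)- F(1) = -4*sin(1) - 4*cos(1) + cos(2) + sin(2)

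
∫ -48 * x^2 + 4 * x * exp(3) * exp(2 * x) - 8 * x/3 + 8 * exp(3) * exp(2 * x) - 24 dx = -16*x^3 - 4*x^2/3 - 24*x + (2*x + 3)*exp(2*x + 3) + C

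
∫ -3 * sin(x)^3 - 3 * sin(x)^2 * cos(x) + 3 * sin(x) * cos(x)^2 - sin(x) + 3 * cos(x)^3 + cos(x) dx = sqrt(2)*(5*sin(x + pi/4) - cos(3*x + pi/4))/2 + C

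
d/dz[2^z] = 2^z*log(2)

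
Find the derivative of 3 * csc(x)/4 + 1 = -3*cot(x)*csc(x)/4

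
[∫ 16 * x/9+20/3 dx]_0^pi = -8 + 4*pi/3 + 2*(2 + 2*pi/3)^2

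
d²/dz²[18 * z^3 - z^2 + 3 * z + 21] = 108*z - 2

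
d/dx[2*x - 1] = 2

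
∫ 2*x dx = x^2 + C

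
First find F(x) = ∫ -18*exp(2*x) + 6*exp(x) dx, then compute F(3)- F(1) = -9*exp(6) - 6*E + 9*exp(2) + 6*exp(3)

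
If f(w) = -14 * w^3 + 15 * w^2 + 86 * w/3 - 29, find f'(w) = -42*w^2 + 30*w + 86/3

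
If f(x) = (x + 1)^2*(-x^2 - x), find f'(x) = -4*x^3 - 9*x^2 - 6*x - 1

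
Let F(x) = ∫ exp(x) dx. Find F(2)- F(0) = -1 + exp(2)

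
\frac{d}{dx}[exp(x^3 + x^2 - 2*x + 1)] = 3*x^2*exp(x^3 + x^2 - 2*x + 1) + 2*x*exp(x^3 + x^2 - 2*x + 1) - 2*exp(x^3 + x^2 - 2*x + 1)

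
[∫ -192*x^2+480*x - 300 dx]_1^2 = -28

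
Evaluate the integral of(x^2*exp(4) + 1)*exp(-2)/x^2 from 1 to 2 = exp(-2)/2 + exp(2)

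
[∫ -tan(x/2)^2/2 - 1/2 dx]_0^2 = -tan(1)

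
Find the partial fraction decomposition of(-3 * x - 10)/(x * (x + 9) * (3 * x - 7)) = -9/(14*(3*x - 7)) + 1/(18*(x + 9)) + 10/(63*x)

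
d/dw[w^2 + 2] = 2*w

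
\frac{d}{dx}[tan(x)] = cos(x)^(-2)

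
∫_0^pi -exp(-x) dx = -1 + exp(-pi)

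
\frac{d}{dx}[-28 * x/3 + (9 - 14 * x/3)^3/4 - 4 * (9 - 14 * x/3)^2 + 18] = -686*x^2/9 + 1078*x/9 + 259/6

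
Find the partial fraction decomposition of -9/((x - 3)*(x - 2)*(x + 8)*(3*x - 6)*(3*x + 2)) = 243/(15488*(3*x + 2)) - 3/(24200*(x + 8)) + 63/(3200*(x - 2)) + 3/(80*(x - 2)^2) - 3/(121*(x - 3))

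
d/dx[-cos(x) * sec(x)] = 0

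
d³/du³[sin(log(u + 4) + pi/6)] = (3*sin(log(u + 4) + pi/6) + cos(log(u + 4) + pi/6))/(u^3 + 12*u^2 + 48*u + 64)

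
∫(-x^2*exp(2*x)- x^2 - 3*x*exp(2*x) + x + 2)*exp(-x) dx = -2*(x^2 + x - 1)*sinh(x) + C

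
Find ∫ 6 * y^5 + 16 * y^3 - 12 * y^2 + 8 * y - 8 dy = y^6 + 4*y^4 - 4*y^3 + 4*y^2 - 8*y + C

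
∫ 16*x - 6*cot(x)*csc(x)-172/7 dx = 8*x^2 - 172*x/7 + 6*csc(x) + C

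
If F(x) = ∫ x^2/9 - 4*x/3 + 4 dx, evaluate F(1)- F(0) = 91/27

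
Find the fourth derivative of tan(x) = 24*tan(x)^5 + 40*tan(x)^3 + 16*tan(x)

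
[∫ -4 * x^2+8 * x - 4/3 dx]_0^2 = 8/3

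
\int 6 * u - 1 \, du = 3*u^2 - u + C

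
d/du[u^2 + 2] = 2*u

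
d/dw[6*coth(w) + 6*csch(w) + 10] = -6*(cosh(w) + 1)/sinh(w)^2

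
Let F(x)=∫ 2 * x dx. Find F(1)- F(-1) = 0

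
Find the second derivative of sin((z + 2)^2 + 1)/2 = -2*z^2*sin(z^2 + 4*z + 5) - 8*z*sin(z^2 + 4*z + 5) - 8*sin(z^2 + 4*z + 5) + cos(z^2 + 4*z + 5)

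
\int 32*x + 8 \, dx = 16*x^2 + 8*x + C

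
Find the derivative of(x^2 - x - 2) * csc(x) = (-x^2*cos(x)/sin(x) + 2*x + x*cos(x)/sin(x) - 1 + 2*cos(x)/sin(x))/sin(x)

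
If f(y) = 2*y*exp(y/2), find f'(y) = y*exp(y/2) + 2*exp(y/2)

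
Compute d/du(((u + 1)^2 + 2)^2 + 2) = 4*u^3 + 12*u^2 + 20*u + 12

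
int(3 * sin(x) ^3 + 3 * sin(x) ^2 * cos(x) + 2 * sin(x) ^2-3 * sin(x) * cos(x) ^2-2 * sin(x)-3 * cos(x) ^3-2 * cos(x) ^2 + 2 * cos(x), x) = -sin(2*x) + sqrt(2)*sin(x + pi/4)/2 + sqrt(2)*cos(3*x + pi/4)/2 + C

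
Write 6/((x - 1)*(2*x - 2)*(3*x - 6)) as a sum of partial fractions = -1/(x - 1) - 1/(x - 1)^2 + 1/(x - 2)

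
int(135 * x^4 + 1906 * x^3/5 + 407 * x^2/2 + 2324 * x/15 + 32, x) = 27*x^5 + 953*x^4/10 + 407*x^3/6 + 1162*x^2/15 + 32*x + C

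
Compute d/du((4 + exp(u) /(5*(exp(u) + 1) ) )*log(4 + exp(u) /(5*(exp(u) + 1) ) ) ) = (exp(u)*log(4 + exp(u)/(5*exp(u) + 5)) + exp(u))/(5*exp(2*u) + 10*exp(u) + 5)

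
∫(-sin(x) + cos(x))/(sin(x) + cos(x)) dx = log(2*sin(x) + 2*cos(x)) + C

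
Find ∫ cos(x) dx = sin(x) + C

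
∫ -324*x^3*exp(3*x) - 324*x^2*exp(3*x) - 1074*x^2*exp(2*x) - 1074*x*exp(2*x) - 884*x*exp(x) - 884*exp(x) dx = 6*x*exp(x) - 4*(3*x*exp(x) + 5)^3 + (3*x*exp(x) + 5)^2/3 + C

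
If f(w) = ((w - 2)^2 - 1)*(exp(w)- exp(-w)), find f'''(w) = (w^2*exp(2*w) + w^2 + 2*w*exp(2*w) - 10*w - 3*exp(2*w) + 21)*exp(-w)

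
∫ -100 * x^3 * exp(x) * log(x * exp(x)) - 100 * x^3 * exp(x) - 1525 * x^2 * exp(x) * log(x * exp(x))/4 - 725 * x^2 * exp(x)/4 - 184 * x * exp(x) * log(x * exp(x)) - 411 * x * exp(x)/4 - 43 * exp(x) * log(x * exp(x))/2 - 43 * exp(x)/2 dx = -x*(x + log(x))*(400*x^2 + 325*x + 86)*exp(x)/4 + C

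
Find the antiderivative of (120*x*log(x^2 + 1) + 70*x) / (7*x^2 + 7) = 5*(6*log(x^2 + 1) + 7)*log(x^2 + 1)/7 + C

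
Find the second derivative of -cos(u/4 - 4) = cos(u/4 - 4)/16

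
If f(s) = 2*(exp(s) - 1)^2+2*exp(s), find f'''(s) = 16*exp(2*s) - 2*exp(s)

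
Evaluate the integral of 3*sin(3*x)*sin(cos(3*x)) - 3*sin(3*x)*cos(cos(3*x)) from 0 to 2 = -sin(1) - cos(1) + cos(cos(6)) + sin(cos(6))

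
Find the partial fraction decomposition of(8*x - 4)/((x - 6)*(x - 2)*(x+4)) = -3/(5*(x + 4)) - 1/(2*(x - 2)) + 11/(10*(x - 6))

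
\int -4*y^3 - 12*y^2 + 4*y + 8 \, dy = -y^4 - 4*y^3 + 2*y^2 + 8*y + C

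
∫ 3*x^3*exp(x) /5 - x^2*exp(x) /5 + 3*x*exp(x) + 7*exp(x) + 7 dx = x*((3*x^2 - 10*x + 35)*exp(x) + 35)/5 + C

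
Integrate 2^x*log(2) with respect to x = 2^x + C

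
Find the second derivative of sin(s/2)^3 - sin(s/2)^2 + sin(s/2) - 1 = -7*sin(s/2)/16 + 9*sin(3*s/2)/16 - cos(s)/2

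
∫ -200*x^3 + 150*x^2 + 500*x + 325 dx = -50*x^4 + 50*x^3 + 250*x^2 + 325*x + C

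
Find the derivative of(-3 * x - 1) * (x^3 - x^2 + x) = -12*x^3 + 6*x^2 - 4*x - 1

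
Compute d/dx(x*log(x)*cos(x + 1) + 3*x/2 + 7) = -x*log(x)*sin(x + 1) + log(x)*cos(x + 1) + cos(x + 1) + 3/2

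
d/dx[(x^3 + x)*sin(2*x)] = 2*x^3*cos(2*x) + 3*x^2*sin(2*x) + 2*x*cos(2*x) + sin(2*x)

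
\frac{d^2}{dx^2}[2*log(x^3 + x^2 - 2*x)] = (-6*x^4 - 8*x^3 - 4*x^2 + 8*x - 8)/(x^6 + 2*x^5 - 3*x^4 - 4*x^3 + 4*x^2)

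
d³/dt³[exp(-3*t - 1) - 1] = -27*exp(-3*t - 1)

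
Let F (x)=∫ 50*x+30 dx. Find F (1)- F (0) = 55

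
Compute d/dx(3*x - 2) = 3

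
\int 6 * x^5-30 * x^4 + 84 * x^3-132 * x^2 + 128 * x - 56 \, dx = x^6 - 6*x^5 + 21*x^4 - 44*x^3 + 64*x^2 - 56*x + C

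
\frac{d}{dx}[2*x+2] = 2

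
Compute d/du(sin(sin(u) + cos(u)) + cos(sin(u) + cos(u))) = 2*cos(u + pi/4)*cos(sqrt(2)*sin(u + pi/4) + pi/4)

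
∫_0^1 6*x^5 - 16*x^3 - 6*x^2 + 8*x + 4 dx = 3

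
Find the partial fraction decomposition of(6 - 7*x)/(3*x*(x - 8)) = -25/(12*(x - 8)) - 1/(4*x)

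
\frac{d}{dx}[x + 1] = 1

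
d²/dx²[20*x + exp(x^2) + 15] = 4*x^2*exp(x^2) + 2*exp(x^2)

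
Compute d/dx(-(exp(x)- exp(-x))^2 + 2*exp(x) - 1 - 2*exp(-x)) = (-2*exp(4*x) + 2*exp(3*x) + 2*exp(x) + 2)*exp(-2*x)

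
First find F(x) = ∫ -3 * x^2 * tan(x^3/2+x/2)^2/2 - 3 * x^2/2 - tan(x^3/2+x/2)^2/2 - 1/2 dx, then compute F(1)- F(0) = -tan(1)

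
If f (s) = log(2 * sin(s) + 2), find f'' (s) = -1/(sin(s) + 1)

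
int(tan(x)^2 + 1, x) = tan(x) + C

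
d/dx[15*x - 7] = 15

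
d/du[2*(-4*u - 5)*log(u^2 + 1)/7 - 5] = (-8*u^2*log(u^2 + 1) - 16*u^2 - 20*u - 8*log(u^2 + 1))/(7*u^2 + 7)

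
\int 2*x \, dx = x^2 + C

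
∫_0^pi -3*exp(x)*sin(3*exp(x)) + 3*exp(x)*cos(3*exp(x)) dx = sqrt(2)*(-sin(pi/4 + 3) + sin(pi/4 + 3*exp(pi)))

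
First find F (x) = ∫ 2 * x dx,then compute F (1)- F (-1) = 0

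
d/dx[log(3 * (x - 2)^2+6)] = (2*x - 4)/(x^2 - 4*x + 6)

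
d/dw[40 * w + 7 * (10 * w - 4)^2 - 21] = 1400*w - 520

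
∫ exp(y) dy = exp(y) + C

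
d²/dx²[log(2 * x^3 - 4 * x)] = (-3*x^4 - 4)/(x^6 - 4*x^4 + 4*x^2)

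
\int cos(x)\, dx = sin(x) + C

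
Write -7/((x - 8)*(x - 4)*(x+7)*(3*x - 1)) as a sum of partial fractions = -189/(5566*(3*x - 1)) + 7/(3630*(x + 7)) + 7/(484*(x - 4)) - 7/(1380*(x - 8))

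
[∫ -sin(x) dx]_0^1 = -1 + cos(1)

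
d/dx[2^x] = 2^x*log(2)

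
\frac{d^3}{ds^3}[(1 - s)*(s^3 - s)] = 6 - 24*s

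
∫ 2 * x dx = x^2 + C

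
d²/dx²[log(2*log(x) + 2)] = (-log(x) - 2)/(x^2*log(x)^2 + 2*x^2*log(x) + x^2)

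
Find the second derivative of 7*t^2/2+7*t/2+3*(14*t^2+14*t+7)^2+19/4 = 7056*t^2 + 7056*t + 2359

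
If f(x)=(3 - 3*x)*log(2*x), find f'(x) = (-3*x*log(x) - 3*x - 3*x*log(2) + 3)/x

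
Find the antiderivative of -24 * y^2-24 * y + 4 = -8*y^3 - 12*y^2 + 4*y + C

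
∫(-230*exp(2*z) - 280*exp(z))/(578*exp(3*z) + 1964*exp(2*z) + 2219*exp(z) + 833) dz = log((-4 + 5*exp(z)/(7*(exp(z) + 1)))^2 + 1) + C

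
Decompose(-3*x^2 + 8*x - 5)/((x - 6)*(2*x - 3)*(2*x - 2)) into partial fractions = -1/(18*(2*x - 3)) - 13/(18*(x - 6))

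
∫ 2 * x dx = x^2 + C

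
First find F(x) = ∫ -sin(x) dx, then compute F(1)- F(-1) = 0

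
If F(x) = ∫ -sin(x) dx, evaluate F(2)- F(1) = -cos(1) + cos(2)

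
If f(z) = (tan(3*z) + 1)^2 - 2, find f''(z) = 54*tan(3*z)^4 + 36*tan(3*z)^3 + 72*tan(3*z)^2 + 36*tan(3*z) + 18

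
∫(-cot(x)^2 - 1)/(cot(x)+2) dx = log(cot(x) + 2) + C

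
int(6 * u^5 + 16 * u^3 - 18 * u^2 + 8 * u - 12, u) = u^6 + 4*u^4 - 6*u^3 + 4*u^2 - 12*u + C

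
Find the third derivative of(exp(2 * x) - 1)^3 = 216*exp(6*x) - 192*exp(4*x) + 24*exp(2*x)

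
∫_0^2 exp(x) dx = -1 + exp(2)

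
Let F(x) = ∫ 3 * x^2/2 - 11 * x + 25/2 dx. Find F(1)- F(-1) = 26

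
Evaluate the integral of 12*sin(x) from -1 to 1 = 0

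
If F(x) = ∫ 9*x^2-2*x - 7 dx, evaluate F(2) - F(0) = 6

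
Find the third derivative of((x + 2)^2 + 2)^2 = 24*x + 48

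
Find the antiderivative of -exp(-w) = exp(-w) + C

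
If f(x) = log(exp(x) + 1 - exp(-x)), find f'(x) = (exp(2*x) + 1)/(exp(2*x) + exp(x) - 1)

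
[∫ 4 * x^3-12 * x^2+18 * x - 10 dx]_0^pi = -4 + 3*(-1 + pi)^2 + (-1 + pi)^4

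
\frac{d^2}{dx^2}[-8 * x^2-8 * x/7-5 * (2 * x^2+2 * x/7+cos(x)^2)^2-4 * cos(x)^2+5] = 40*x^2*cos(2*x) - 240*x^2 + 80*x*sin(2*x) + 40*x*cos(2*x)/7 - 240*x/7 + 20*(1 - cos(2*x))^2 + 40*sin(2*x)/7 + 38*cos(2*x) - 3274/49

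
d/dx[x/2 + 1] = 1/2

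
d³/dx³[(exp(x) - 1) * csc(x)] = (-2*exp(x) - 2*exp(x)*cos(x)/sin(x) + 6*exp(x)/sin(x)^2 - 6*exp(x)*cos(x)/sin(x)^3 - cos(x)/sin(x) + 6*cos(x)/sin(x)^3)/sin(x)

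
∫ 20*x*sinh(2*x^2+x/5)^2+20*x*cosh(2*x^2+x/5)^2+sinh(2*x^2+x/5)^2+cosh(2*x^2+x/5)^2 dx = 5*sinh(2*x*(10*x + 1)/5)/2 + C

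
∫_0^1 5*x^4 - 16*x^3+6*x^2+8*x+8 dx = 11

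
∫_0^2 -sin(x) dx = -1 + cos(2)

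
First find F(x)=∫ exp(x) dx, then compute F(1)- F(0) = -1 + E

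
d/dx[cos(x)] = -sin(x)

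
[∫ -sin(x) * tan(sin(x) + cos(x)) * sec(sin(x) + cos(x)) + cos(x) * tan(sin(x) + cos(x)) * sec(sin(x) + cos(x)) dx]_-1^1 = -sec(-cos(1) + sin(1)) + sec(cos(1) + sin(1))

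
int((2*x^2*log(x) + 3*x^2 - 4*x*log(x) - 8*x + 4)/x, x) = (x - 2)^2*(log(x) + 1) + C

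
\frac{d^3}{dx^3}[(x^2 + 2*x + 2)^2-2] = 24*x + 24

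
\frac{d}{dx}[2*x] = 2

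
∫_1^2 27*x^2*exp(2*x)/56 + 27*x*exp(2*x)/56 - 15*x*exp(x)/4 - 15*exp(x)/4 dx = -867*exp(2)/112 + 15*E/4 + 27*exp(4)/28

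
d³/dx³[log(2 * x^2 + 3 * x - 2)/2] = (16*x^3 + 36*x^2 + 102*x + 63)/(8*x^6 + 36*x^5 + 30*x^4 - 45*x^3 - 30*x^2 + 36*x - 8)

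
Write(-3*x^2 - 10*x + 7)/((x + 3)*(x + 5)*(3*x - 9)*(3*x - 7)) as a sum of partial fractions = 147/(352*(3*x - 7)) + 3/(176*(x + 5)) + 5/(288*(x + 3)) - 25/(144*(x - 3))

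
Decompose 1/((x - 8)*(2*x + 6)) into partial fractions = -1/(22*(x + 3)) + 1/(22*(x - 8))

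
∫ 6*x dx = 3*x^2 + C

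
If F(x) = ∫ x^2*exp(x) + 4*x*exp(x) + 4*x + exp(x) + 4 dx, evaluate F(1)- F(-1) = 2*exp(-1) + 2*E + 8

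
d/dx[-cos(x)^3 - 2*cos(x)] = (5 - 3*sin(x)^2)*sin(x)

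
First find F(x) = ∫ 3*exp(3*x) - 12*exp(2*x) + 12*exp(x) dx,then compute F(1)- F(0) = (-2 + E)^3 + 1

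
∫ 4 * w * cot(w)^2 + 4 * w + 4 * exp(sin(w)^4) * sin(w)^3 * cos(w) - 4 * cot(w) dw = -4*w*cot(w) + exp(sin(w)^4) + C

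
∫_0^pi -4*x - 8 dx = 8 - 2*(2 + pi)^2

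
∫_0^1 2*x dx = 1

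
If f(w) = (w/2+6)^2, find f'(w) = w/2 + 6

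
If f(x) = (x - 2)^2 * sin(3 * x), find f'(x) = 3*x^2*cos(3*x) + 2*x*sin(3*x) - 12*x*cos(3*x) - 4*sin(3*x) + 12*cos(3*x)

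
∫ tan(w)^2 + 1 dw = tan(w) + C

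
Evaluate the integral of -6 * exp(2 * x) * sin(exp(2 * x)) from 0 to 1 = -3*cos(1) + 3*cos(exp(2))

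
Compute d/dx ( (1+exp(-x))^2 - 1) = (-2*exp(x) - 2)*exp(-2*x)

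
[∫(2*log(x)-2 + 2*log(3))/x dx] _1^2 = -(-1 + log(3))^2 + (-1 + log(6))^2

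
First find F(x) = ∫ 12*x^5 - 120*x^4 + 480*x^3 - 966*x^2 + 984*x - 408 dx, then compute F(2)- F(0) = -144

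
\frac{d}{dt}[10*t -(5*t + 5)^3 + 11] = -375*t^2 - 750*t - 365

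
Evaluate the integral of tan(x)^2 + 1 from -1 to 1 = 2*tan(1)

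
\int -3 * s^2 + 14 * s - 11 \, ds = -s^3 + 7*s^2 - 11*s + C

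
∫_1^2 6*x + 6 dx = 15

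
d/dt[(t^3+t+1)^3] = 9*t^8 + 21*t^6 + 18*t^5 + 15*t^4 + 24*t^3 + 12*t^2 + 6*t + 3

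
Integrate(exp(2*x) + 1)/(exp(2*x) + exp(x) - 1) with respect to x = log(2*sinh(x) + 1) + C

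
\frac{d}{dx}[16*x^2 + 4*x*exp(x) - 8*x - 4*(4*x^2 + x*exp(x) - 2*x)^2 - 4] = -32*x^3*exp(x) - 256*x^3 - 8*x^2*exp(2*x) - 80*x^2*exp(x) + 192*x^2 - 8*x*exp(2*x) + 36*x*exp(x) + 4*exp(x) - 8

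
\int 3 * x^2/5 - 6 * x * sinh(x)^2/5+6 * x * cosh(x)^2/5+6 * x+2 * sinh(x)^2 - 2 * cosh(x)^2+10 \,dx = x^3/5 + 18*x^2/5 + 8*x + C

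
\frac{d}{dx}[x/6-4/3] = 1/6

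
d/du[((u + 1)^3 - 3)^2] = 6*u^5 + 30*u^4 + 60*u^3 + 42*u^2 - 6*u - 12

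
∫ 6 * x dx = 3*x^2 + C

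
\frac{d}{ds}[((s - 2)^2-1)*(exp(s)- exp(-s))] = (s^2*exp(2*s) + s^2 - 2*s*exp(2*s) - 6*s - exp(2*s) + 7)*exp(-s)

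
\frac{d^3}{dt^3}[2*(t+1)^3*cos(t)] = 2*t^3*sin(t) + 6*t^2*sin(t) - 18*t^2*cos(t) - 30*t*sin(t) - 36*t*cos(t) - 34*sin(t) - 6*cos(t)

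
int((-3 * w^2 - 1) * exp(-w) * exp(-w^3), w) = exp(-w*(w^2 + 1)) + C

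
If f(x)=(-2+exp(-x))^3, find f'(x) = (-12*exp(2*x) + 12*exp(x) - 3)*exp(-3*x)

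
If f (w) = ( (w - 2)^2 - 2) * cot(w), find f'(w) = -w^2/sin(w)^2 + 2*w/tan(w) + 4*w/sin(w)^2 - 4/tan(w) - 2/sin(w)^2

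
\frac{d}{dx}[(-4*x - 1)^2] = 32*x + 8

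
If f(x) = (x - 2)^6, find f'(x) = 6*x^5 - 60*x^4 + 240*x^3 - 480*x^2 + 480*x - 192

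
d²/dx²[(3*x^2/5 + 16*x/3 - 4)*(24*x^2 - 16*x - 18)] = 864*x^2/5 + 3552*x/5 - 5764/15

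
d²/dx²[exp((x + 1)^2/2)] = x^2*exp(x^2/2 + x + 1/2) + 2*x*exp(x^2/2 + x + 1/2) + 2*exp(x^2/2 + x + 1/2)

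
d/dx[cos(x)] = -sin(x)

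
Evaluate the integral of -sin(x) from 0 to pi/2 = -1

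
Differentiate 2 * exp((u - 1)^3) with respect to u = 6*u^2*exp(u^3 - 3*u^2 + 3*u - 1) - 12*u*exp(u^3 - 3*u^2 + 3*u - 1) + 6*exp(u^3 - 3*u^2 + 3*u - 1)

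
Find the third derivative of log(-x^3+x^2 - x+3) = (6*x^6 - 12*x^5 + 6*x^4 + 116*x^3 - 114*x^2 + 48*x + 38)/(x^9 - 3*x^8 + 6*x^7 - 16*x^6 + 24*x^5 - 30*x^4 + 46*x^3 - 36*x^2 + 27*x - 27)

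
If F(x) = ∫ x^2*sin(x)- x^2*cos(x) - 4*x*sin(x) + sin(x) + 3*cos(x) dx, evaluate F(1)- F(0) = -1 + 2*cos(1) + 2*sin(1)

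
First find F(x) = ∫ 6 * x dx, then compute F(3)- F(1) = 24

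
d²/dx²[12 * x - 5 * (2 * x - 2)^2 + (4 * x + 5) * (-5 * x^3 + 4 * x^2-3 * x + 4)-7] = -240*x^2 - 54*x - 24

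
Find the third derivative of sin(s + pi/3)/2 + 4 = -cos(s + pi/3)/2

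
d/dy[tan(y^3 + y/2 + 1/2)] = 3*y^2*tan(y^3 + y/2 + 1/2)^2 + 3*y^2 + tan(y^3 + y/2 + 1/2)^2/2 + 1/2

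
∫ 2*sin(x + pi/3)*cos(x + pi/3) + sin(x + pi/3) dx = -(cos(x + pi/3) + 1)*cos(x + pi/3) + C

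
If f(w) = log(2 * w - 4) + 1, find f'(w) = 1/(w - 2)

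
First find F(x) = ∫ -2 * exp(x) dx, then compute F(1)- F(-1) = -2*E + 2*exp(-1)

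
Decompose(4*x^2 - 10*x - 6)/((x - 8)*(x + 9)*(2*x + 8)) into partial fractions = 12/(5*(x + 9)) - 49/(60*(x + 4)) + 5/(12*(x - 8))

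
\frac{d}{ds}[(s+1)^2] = 2*s + 2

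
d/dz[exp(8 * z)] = 8*exp(8*z)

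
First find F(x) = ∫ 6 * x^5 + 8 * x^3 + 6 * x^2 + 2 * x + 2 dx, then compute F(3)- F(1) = 952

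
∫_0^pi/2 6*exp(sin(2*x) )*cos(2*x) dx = 0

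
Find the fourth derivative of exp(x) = exp(x)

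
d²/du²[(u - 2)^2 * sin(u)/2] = -u^2*sin(u)/2 + 2*u*sin(u) + 2*u*cos(u) - sin(u) - 4*cos(u)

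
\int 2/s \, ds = 2*log(s) + C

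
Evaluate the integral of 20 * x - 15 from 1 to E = -15*E + 5 + 10*exp(2)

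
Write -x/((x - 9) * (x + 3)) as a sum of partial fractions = -1/(4*(x + 3)) - 3/(4*(x - 9))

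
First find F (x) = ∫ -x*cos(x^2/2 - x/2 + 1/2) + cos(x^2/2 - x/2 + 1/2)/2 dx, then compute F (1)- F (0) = 0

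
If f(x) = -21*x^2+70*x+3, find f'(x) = 70 - 42*x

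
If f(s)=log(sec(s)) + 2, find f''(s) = cos(s)^(-2)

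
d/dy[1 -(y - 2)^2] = 4 - 2*y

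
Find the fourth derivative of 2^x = 2^x*log(2)^4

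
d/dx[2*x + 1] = 2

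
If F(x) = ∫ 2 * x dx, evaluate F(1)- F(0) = 1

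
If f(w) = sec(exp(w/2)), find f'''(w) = (-exp(3*w/2)*sin(exp(w/2))/cos(exp(w/2)) + 6*exp(3*w/2)*sin(exp(w/2))/cos(exp(w/2))^3 + exp(w/2)*sin(exp(w/2))/cos(exp(w/2)) - 3*exp(w) + 6*exp(w)/cos(exp(w/2))^2)/(8*cos(exp(w/2)))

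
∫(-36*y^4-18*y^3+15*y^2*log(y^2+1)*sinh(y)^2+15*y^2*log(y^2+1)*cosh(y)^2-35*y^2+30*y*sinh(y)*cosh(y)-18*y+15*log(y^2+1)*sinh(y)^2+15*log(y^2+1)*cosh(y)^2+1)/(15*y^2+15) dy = -4*y^3/5 - 3*y^2/5 + y/15 + log(y^2 + 1)*sinh(2*y)/2 + C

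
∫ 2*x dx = x^2 + C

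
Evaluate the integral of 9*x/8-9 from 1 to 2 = -117/16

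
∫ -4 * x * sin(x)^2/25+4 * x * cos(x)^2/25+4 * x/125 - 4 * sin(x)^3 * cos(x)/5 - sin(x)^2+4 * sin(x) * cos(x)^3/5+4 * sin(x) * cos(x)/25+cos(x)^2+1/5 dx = x + (2*x + 5*sin(2*x) - 50)^2/250 + 5*sin(2*x)/2 + C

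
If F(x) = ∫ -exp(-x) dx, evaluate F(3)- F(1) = -exp(-1) + exp(-3)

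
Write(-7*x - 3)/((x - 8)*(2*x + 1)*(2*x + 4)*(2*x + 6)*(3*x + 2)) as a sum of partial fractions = 135/(2912*(3*x + 2)) - 2/(255*(2*x + 1)) + 9/(770*(x + 3)) - 11/(480*(x + 2)) - 59/(194480*(x - 8))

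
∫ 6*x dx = 3*x^2 + C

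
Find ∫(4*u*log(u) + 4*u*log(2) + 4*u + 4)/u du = 4*(u + 1)*log(2*u) + C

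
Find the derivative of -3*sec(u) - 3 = -3*tan(u)*sec(u)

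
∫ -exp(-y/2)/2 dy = exp(-y/2) + C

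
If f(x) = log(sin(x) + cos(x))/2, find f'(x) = 1/(2*tan(x + pi/4))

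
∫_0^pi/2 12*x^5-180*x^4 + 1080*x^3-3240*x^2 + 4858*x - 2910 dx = -1449 - (-3 + pi/2)^2 + 2*(-3 + pi/2)^6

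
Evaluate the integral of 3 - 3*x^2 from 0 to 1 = 2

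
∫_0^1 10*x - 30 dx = -25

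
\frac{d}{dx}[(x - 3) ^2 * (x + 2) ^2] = 4*x^3 - 6*x^2 - 22*x + 12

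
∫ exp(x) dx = exp(x) + C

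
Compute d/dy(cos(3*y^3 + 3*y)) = -3*(3*y^2 + 1)*sin(3*y*(y^2 + 1))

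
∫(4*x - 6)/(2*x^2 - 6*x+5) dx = log((2*x - 3)^2 + 1) - atan(1/(3*(x - 1))) - atan(3*x - 3) + C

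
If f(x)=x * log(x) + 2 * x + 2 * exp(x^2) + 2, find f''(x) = (8*x^3*exp(x^2) + 4*x*exp(x^2) + 1)/x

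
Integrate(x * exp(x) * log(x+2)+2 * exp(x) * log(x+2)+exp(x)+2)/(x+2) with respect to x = (exp(x) + 2)*log(x + 2) + C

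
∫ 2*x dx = x^2 + C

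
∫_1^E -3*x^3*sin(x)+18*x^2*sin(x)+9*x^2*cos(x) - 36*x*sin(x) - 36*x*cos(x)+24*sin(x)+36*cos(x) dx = 3*(-2 + E)^3*cos(E) + 3*cos(1)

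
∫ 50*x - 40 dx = 25*x^2 - 40*x + C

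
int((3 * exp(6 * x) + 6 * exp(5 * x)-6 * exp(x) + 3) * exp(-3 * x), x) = ((exp(x) + 1)*exp(x) - 1)^3*exp(-3*x) + C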